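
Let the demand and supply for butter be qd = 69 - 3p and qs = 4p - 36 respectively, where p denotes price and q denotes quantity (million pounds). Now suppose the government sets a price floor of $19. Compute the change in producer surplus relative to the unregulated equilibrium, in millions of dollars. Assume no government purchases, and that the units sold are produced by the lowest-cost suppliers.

Without the control the market clears where 69 - 3p = 4p - 36, i.e. p* = 15 and q* = 24.
Since 19 > 15, the floor is binding.
At p = 19: qd = 69 - 3·19 = 12 and qs = 4·19 - 36 = 40.
Producer surplus without the control is ½ · (15 - 9) · 24 = 72.
With the floor, 12 units are sold at 19. The supply price at q = 12 is 12, so PS = ½ · [(19 - 9) + (19 - 12)] · 12 = 102.
Change in producer surplus = 102 - 72 = 30.

30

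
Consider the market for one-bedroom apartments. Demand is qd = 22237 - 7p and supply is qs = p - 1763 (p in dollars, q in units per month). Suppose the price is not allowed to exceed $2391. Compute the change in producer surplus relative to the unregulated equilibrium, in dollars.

-567892.5

Without the control the market clears where 22237 - 7p = p - 1763, i.e. p* = 3000 and q* = 1237.
Because the ceiling (2391) lies below the market-clearing price, it is binding.
At p = 2391: qd = 22237 - 7·2391 = 5500 and qs = 2391 - 1763 = 628.
Producer surplus without the control is ½ · (3000 - 1763) · 1237 = 765084.5.
With the ceiling, producers sell 628 units at 2391, so PS = ½ · (2391 - 1763) · 628 = 197192.
Change in producer surplus = 197192 - 765084.5 = -567892.5.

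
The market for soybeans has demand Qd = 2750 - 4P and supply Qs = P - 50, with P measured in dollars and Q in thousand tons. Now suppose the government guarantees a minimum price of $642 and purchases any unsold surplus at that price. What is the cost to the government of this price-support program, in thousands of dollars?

Equilibrium: 2750 - 4P = P - 50, so 2800 = 5P and P* = 560, Q* = 510.
The floor of 642 is above the equilibrium price 560, so it binds.
At P = 642: Qd = 2750 - 4·642 = 182 and Qs = 642 - 50 = 592.
Surplus = Qs - Qd = 410.
Government expenditure = surplus × support price = 410 × 642 = 263220.

263220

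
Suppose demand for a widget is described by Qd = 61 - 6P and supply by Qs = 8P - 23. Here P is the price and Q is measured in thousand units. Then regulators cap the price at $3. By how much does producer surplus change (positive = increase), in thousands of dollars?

Without the control the market clears where 61 - 6P = 8P - 23, i.e. P* = 6 and Q* = 25.
The ceiling of 3 is below the equilibrium price 6, so it binds.
At P = 3: Qd = 61 - 6·3 = 43 and Qs = 8·3 - 23 = 1.
Producer surplus without the control is ½ · (6 - 2.875) · 25 = 39.0625.
With the ceiling, producers sell 1 units at 3, so PS = ½ · (3 - 2.875) · 1 = 0.0625.
Change in producer surplus = 0.0625 - 39.0625 = -39.

-39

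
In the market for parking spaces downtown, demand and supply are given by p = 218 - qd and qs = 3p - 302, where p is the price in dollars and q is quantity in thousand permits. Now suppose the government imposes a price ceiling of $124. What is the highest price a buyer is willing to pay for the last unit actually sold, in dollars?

148

Rearranging demand gives qd = 218 - p. In a free market, 218 - p = 3p - 302 gives the equilibrium p* = 130, q* = 88.
The ceiling of 124 is below the equilibrium price 130, so it binds.
At p = 124: qd = 218 - 124 = 94 and qs = 3·124 - 302 = 70.
Only 70 units reach the market. On the demand curve, the marginal buyer's willingness to pay at q = 70 is (218 - 70) = 148.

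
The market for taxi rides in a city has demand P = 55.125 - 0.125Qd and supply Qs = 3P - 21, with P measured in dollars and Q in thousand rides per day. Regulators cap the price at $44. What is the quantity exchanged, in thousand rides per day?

Rearranging demand gives Qd = 441 - 8P. Equilibrium: 441 - 8P = 3P - 21, so 462 = 11P and P* = 42, Q* = 105.
The ceiling of 44 is above the equilibrium price 42, so it is not binding; the market clears at P* = 42, Q* = 105.

105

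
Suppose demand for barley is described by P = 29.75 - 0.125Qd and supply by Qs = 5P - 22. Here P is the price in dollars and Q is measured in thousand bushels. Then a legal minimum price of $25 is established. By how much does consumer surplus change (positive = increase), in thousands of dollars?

Rearranging demand gives Qd = 238 - 8P. Setting quantity demanded equal to quantity supplied, 238 - 8P = 5P - 22, gives P* = 20 and Q* = 78.
Because the floor (25) lies above the market-clearing price, it is binding.
At P = 25: Qd = 238 - 8·25 = 38 and Qs = 5·25 - 22 = 103.
Consumer surplus without the control is ½ · (29.75 - 20) · 78 = 380.25.
With the floor, consumers buy 38 units at 25, so CS = ½ · (29.75 - 25) · 38 = 90.25.
Change in consumer surplus = 90.25 - 380.25 = -290.

-290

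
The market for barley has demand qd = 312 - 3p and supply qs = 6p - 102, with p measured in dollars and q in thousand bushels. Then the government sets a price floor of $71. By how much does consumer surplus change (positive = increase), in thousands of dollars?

Setting quantity demanded equal to quantity supplied, 312 - 3p = 6p - 102, gives p* = 46 and q* = 174.
Since 71 > 46, the floor is binding.
At p = 71: qd = 312 - 3·71 = 99 and qs = 6·71 - 102 = 324.
Consumer surplus without the control is ½ · (104 - 46) · 174 = 5046.
With the floor, consumers buy 99 units at 71, so CS = ½ · (104 - 71) · 99 = 1633.5.
Change in consumer surplus = 1633.5 - 5046 = -3412.5.

-3412.5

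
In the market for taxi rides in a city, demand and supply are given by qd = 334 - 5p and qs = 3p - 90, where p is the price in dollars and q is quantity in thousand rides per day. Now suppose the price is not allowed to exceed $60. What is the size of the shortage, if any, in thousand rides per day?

Equilibrium: 334 - 5p = 3p - 90, so 424 = 8p and p* = 53, q* = 69.
Since 60 is above p* = 53, the ceiling does not bind and the free-market outcome prevails.
Since the control does not bind, there is no shortage.

0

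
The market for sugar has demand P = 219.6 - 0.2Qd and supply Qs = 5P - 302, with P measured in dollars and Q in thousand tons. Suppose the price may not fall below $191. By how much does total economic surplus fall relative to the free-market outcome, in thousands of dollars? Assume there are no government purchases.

Rearranging demand gives Qd = 1098 - 5P. Setting quantity demanded equal to quantity supplied, 1098 - 5P = 5P - 302, gives P* = 140 and Q* = 398.
Because the floor (191) lies above the market-clearing price, it is binding.
At P = 191: Qd = 1098 - 5·191 = 143 and Qs = 5·191 - 302 = 653.
Quantity traded falls to 143. At Q = 143 the demand price is (1098 - 143)/5 = 191 and the supply price is (302 + 143)/5 = 89.
Deadweight loss = ½ · (191 - 89) · (398 - 143) = ½ · 102 · 255 = 13005.

13005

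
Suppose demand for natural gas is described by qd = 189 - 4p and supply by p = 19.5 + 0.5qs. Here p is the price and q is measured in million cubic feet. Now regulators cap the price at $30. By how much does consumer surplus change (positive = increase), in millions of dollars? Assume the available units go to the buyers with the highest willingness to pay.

136

Rearranging supply gives qs = 2p - 39. Equilibrium: 189 - 4p = 2p - 39, so 228 = 6p and p* = 38, q* = 37.
Because the ceiling (30) lies below the market-clearing price, it is binding.
At p = 30: qd = 189 - 4·30 = 69 and qs = 2·30 - 39 = 21.
Consumer surplus without the control is ½ · (47.25 - 38) · 37 = 171.125.
With the ceiling, 21 units are sold at 30 (assume they go to the highest-value buyers). The demand price at q = 21 is 42, so CS = ½ · [(47.25 - 30) + (42 - 30)] · 21 = 307.125.
Change in consumer surplus = 307.125 - 171.125 = 136.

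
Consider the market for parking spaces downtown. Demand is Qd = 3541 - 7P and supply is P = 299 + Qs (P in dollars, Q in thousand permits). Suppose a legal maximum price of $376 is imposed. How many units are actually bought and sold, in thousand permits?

77

Rearranging supply gives Qs = P - 299. Without the control the market clears where 3541 - 7P = P - 299, i.e. P* = 480 and Q* = 181.
Since 376 < 480, the ceiling is binding.
At P = 376: Qd = 3541 - 7·376 = 909 and Qs = 376 - 299 = 77.
The quantity actually transacted is the short side, supply: 77.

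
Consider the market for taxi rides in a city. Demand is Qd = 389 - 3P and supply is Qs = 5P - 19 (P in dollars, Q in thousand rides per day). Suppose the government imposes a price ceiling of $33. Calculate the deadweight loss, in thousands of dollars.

Setting quantity demanded equal to quantity supplied, 389 - 3P = 5P - 19, gives P* = 51 and Q* = 236.
Because the ceiling (33) lies below the market-clearing price, it is binding.
At P = 33: Qd = 389 - 3·33 = 290 and Qs = 5·33 - 19 = 146.
Quantity traded falls to 146. At Q = 146 the demand price is (389 - 146)/3 = 81 and the supply price is (19 + 146)/5 = 33.
Deadweight loss = ½ · (81 - 33) · (236 - 146) = ½ · 48 · 90 = 2160.

2160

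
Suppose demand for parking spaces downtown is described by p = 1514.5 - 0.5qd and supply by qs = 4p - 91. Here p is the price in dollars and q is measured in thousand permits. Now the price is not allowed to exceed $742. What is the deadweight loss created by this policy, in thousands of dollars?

0

Rearranging demand gives qd = 3029 - 2p. Setting quantity demanded equal to quantity supplied, 3029 - 2p = 4p - 91, gives p* = 520 and q* = 1989.
The ceiling of 742 is above the equilibrium price 520, so it is not binding; the market clears at p* = 520, q* = 1989.
Since the control does not bind, no trades are prevented and deadweight loss is zero.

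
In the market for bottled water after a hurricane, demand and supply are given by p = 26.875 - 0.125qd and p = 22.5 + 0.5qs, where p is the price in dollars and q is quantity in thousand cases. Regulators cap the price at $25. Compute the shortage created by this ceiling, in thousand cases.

Rearranging demand gives qd = 215 - 8p; rearranging supply gives qs = 2p - 45. Setting quantity demanded equal to quantity supplied, 215 - 8p = 2p - 45, gives p* = 26 and q* = 7.
Since 25 < 26, the ceiling is binding.
At p = 25: qd = 215 - 8·25 = 15 and qs = 2·25 - 45 = 5.
Shortage = qd - qs = 15 - 5 = 10.

10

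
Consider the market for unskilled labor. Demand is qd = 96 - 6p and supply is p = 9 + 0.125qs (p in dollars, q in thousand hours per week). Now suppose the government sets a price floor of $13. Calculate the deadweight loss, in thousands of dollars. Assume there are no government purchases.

Rearranging supply gives qs = 8p - 72. Without the control the market clears where 96 - 6p = 8p - 72, i.e. p* = 12 and q* = 24.
Because the floor (13) lies above the market-clearing price, it is binding.
At p = 13: qd = 96 - 6·13 = 18 and qs = 8·13 - 72 = 32.
Quantity traded falls to 18. At q = 18 the demand price is (96 - 18)/6 = 13 and the supply price is (72 + 18)/8 = 11.25.
Deadweight loss = ½ · (13 - 11.25) · (24 - 18) = ½ · 1.75 · 6 = 5.25.

5.25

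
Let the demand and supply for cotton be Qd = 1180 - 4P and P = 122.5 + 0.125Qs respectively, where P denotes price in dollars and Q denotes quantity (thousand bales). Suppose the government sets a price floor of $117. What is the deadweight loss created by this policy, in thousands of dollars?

Rearranging supply gives Qs = 8P - 980. Without the control the market clears where 1180 - 4P = 8P - 980, i.e. P* = 180 and Q* = 460.
The floor of 117 is below the equilibrium price 180, so it is not binding; the market clears at P* = 180, Q* = 460.
Since the control does not bind, no trades are prevented and deadweight loss is zero.

0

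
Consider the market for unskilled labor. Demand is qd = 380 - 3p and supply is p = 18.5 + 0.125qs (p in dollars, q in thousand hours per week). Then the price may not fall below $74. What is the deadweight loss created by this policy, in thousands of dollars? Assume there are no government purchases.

Rearranging supply gives qs = 8p - 148. Without the control the market clears where 380 - 3p = 8p - 148, i.e. p* = 48 and q* = 236.
Because the floor (74) lies above the market-clearing price, it is binding.
At p = 74: qd = 380 - 3·74 = 158 and qs = 8·74 - 148 = 444.
Quantity traded falls to 158. At q = 158 the demand price is (380 - 158)/3 = 74 and the supply price is (148 + 158)/8 = 38.25.
Deadweight loss = ½ · (74 - 38.25) · (236 - 158) = ½ · 35.75 · 78 = 1394.25.

1394.25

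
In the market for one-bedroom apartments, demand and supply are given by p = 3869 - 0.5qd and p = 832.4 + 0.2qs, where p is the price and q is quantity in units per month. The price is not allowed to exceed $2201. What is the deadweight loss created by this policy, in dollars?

0

Rearranging demand gives qd = 7738 - 2p; rearranging supply gives qs = 5p - 4162. Equilibrium: 7738 - 2p = 5p - 4162, so 11900 = 7p and p* = 1700, q* = 4338.
Since 2201 is above p* = 1700, the ceiling does not bind and the free-market outcome prevails.
Since the control does not bind, no trades are prevented and deadweight loss is zero.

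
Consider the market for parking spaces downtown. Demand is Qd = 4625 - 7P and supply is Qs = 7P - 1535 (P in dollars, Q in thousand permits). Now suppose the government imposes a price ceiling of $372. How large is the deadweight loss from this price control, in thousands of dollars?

Equilibrium: 4625 - 7P = 7P - 1535, so 6160 = 14P and P* = 440, Q* = 1545.
Because the ceiling (372) lies below the market-clearing price, it is binding.
At P = 372: Qd = 4625 - 7·372 = 2021 and Qs = 7·372 - 1535 = 1069.
Quantity traded falls to 1069. At Q = 1069 the demand price is (4625 - 1069)/7 = 508 and the supply price is (1535 + 1069)/7 = 372.
Deadweight loss = ½ · (508 - 372) · (1545 - 1069) = ½ · 136 · 476 = 32368.

32368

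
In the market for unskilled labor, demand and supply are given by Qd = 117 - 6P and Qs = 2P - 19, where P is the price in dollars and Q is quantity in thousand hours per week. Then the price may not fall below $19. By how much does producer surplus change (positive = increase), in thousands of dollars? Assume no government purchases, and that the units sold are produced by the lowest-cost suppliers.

In a free market, 117 - 6P = 2P - 19 gives the equilibrium P* = 17, Q* = 15.
Since 19 > 17, the floor is binding.
At P = 19: Qd = 117 - 6·19 = 3 and Qs = 2·19 - 19 = 19.
Producer surplus without the control is ½ · (17 - 9.5) · 15 = 56.25.
With the floor, 3 units are sold at 19. The supply price at Q = 3 is 11, so PS = ½ · [(19 - 9.5) + (19 - 11)] · 3 = 26.25.
Change in producer surplus = 26.25 - 56.25 = -30.

-30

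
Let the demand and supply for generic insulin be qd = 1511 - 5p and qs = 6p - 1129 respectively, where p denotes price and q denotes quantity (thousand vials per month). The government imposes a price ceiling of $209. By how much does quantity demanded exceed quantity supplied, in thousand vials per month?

341

Without the control the market clears where 1511 - 5p = 6p - 1129, i.e. p* = 240 and q* = 311.
The ceiling of 209 is below the equilibrium price 240, so it binds.
At p = 209: qd = 1511 - 5·209 = 466 and qs = 6·209 - 1129 = 125.
Shortage = qd - qs = 466 - 125 = 341.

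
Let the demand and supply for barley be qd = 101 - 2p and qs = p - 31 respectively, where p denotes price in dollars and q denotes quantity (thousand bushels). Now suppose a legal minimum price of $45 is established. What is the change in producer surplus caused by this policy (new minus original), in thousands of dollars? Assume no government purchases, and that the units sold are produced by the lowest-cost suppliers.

Setting quantity demanded equal to quantity supplied, 101 - 2p = p - 31, gives p* = 44 and q* = 13.
The floor of 45 is above the equilibrium price 44, so it binds.
At p = 45: qd = 101 - 2·45 = 11 and qs = 45 - 31 = 14.
Producer surplus without the control is ½ · (44 - 31) · 13 = 84.5.
With the floor, 11 units are sold at 45. The supply price at q = 11 is 42, so PS = ½ · [(45 - 31) + (45 - 42)] · 11 = 93.5.
Change in producer surplus = 93.5 - 84.5 = 9.

9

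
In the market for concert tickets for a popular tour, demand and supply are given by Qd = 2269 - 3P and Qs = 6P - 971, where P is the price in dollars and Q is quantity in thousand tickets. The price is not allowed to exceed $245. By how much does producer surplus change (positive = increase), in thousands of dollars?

-97060

Without the control the market clears where 2269 - 3P = 6P - 971, i.e. P* = 360 and Q* = 1189.
The ceiling of 245 is below the equilibrium price 360, so it binds.
At P = 245: Qd = 2269 - 3·245 = 1534 and Qs = 6·245 - 971 = 499.
Producer surplus without the control is ½ · (360 - 971/6) · 1189 = 1413721/12.
With the ceiling, producers sell 499 units at 245, so PS = ½ · (245 - 971/6) · 499 = 249001/12.
Change in producer surplus = 249001/12 - 1413721/12 = -97060.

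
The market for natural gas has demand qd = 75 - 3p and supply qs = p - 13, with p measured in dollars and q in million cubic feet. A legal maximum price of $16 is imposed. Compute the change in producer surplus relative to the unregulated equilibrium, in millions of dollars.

-36

In a free market, 75 - 3p = p - 13 gives the equilibrium p* = 22, q* = 9.
Because the ceiling (16) lies below the market-clearing price, it is binding.
At p = 16: qd = 75 - 3·16 = 27 and qs = 16 - 13 = 3.
Producer surplus without the control is ½ · (22 - 13) · 9 = 40.5.
With the ceiling, producers sell 3 units at 16, so PS = ½ · (16 - 13) · 3 = 4.5.
Change in producer surplus = 4.5 - 40.5 = -36.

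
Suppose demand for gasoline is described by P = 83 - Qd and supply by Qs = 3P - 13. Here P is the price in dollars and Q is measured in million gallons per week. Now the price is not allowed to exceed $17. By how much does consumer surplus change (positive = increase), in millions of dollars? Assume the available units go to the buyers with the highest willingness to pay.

45.5

Rearranging demand gives Qd = 83 - P. In a free market, 83 - P = 3P - 13 gives the equilibrium P* = 24, Q* = 59.
Because the ceiling (17) lies below the market-clearing price, it is binding.
At P = 17: Qd = 83 - 17 = 66 and Qs = 3·17 - 13 = 38.
Consumer surplus without the control is ½ · (83 - 24) · 59 = 1740.5.
With the ceiling, 38 units are sold at 17 (assume they go to the highest-value buyers). The demand price at Q = 38 is 45, so CS = ½ · [(83 - 17) + (45 - 17)] · 38 = 1786.
Change in consumer surplus = 1786 - 1740.5 = 45.5.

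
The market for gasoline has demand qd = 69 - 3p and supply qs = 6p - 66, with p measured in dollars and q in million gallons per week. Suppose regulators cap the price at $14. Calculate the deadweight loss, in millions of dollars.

9

In a free market, 69 - 3p = 6p - 66 gives the equilibrium p* = 15, q* = 24.
The ceiling of 14 is below the equilibrium price 15, so it binds.
At p = 14: qd = 69 - 3·14 = 27 and qs = 6·14 - 66 = 18.
Quantity traded falls to 18. At q = 18 the demand price is (69 - 18)/3 = 17 and the supply price is (66 + 18)/6 = 14.
Deadweight loss = ½ · (17 - 14) · (24 - 18) = ½ · 3 · 6 = 9.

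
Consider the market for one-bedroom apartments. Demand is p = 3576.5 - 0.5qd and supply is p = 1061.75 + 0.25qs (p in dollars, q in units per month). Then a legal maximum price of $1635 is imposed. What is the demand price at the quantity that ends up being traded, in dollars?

2430

Rearranging demand gives qd = 7153 - 2p; rearranging supply gives qs = 4p - 4247. Setting quantity demanded equal to quantity supplied, 7153 - 2p = 4p - 4247, gives p* = 1900 and q* = 3353.
Because the ceiling (1635) lies below the market-clearing price, it is binding.
At p = 1635: qd = 7153 - 2·1635 = 3883 and qs = 4·1635 - 4247 = 2293.
Only 2293 units reach the market. On the demand curve, the marginal buyer's willingness to pay at q = 2293 is (7153 - 2293)/2 = 2430.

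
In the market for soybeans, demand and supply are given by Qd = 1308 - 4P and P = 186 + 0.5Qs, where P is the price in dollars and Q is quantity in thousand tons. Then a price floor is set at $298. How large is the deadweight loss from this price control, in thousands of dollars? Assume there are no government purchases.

1944

Rearranging supply gives Qs = 2P - 372. Setting quantity demanded equal to quantity supplied, 1308 - 4P = 2P - 372, gives P* = 280 and Q* = 188.
Because the floor (298) lies above the market-clearing price, it is binding.
At P = 298: Qd = 1308 - 4·298 = 116 and Qs = 2·298 - 372 = 224.
Quantity traded falls to 116. At Q = 116 the demand price is (1308 - 116)/4 = 298 and the supply price is (372 + 116)/2 = 244.
Deadweight loss = ½ · (298 - 244) · (188 - 116) = ½ · 54 · 72 = 1944.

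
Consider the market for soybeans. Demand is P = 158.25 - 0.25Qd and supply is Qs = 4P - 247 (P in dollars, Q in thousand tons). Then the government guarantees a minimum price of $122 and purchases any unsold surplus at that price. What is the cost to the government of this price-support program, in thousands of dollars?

Rearranging demand gives Qd = 633 - 4P. In a free market, 633 - 4P = 4P - 247 gives the equilibrium P* = 110, Q* = 193.
Since 122 > 110, the floor is binding.
At P = 122: Qd = 633 - 4·122 = 145 and Qs = 4·122 - 247 = 241.
Surplus = Qs - Qd = 96.
Government expenditure = surplus × support price = 96 × 122 = 11712.

11712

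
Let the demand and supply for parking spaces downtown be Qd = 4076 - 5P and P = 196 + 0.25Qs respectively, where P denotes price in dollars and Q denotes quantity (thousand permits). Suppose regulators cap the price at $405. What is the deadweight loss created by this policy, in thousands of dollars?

65610

Rearranging supply gives Qs = 4P - 784. Without the control the market clears where 4076 - 5P = 4P - 784, i.e. P* = 540 and Q* = 1376.
Because the ceiling (405) lies below the market-clearing price, it is binding.
At P = 405: Qd = 4076 - 5·405 = 2051 and Qs = 4·405 - 784 = 836.
Quantity traded falls to 836. At Q = 836 the demand price is (4076 - 836)/5 = 648 and the supply price is (784 + 836)/4 = 405.
Deadweight loss = ½ · (648 - 405) · (1376 - 836) = ½ · 243 · 540 = 65610.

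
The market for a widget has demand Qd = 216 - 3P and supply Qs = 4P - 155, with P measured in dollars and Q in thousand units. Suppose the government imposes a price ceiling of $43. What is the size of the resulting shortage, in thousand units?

70

Without the control the market clears where 216 - 3P = 4P - 155, i.e. P* = 53 and Q* = 57.
Since 43 < 53, the ceiling is binding.
At P = 43: Qd = 216 - 3·43 = 87 and Qs = 4·43 - 155 = 17.
Shortage = Qd - Qs = 87 - 17 = 70.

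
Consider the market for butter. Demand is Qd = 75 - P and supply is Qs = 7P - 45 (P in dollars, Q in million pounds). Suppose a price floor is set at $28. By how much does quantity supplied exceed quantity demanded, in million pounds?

104

Setting quantity demanded equal to quantity supplied, 75 - P = 7P - 45, gives P* = 15 and Q* = 60.
Because the floor (28) lies above the market-clearing price, it is binding.
At P = 28: Qd = 75 - 28 = 47 and Qs = 7·28 - 45 = 151.
Surplus = Qs - Qd = 151 - 47 = 104.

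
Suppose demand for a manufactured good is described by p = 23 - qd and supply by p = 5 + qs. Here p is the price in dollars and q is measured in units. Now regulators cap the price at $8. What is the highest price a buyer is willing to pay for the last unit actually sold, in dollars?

20

Rearranging demand gives qd = 23 - p; rearranging supply gives qs = p - 5. Without the control the market clears where 23 - p = p - 5, i.e. p* = 14 and q* = 9.
Since 8 < 14, the ceiling is binding.
At p = 8: qd = 23 - 8 = 15 and qs = 8 - 5 = 3.
Only 3 units reach the market. On the demand curve, the marginal buyer's willingness to pay at q = 3 is (23 - 3) = 20.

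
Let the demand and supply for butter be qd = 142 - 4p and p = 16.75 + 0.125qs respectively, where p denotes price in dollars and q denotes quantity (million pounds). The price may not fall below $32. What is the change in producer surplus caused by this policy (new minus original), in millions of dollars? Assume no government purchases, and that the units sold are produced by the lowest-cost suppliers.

45

Rearranging supply gives qs = 8p - 134. Setting quantity demanded equal to quantity supplied, 142 - 4p = 8p - 134, gives p* = 23 and q* = 50.
Since 32 > 23, the floor is binding.
At p = 32: qd = 142 - 4·32 = 14 and qs = 8·32 - 134 = 122.
Producer surplus without the control is ½ · (23 - 16.75) · 50 = 156.25.
With the floor, 14 units are sold at 32. The supply price at q = 14 is 18.5, so PS = ½ · [(32 - 16.75) + (32 - 18.5)] · 14 = 201.25.
Change in producer surplus = 201.25 - 156.25 = 45.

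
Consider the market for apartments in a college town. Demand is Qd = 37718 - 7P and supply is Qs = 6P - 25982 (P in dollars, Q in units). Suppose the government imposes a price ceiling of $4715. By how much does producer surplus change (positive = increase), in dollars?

-529655

Setting quantity demanded equal to quantity supplied, 37718 - 7P = 6P - 25982, gives P* = 4900 and Q* = 3418.
Since 4715 < 4900, the ceiling is binding.
At P = 4715: Qd = 37718 - 7·4715 = 4713 and Qs = 6·4715 - 25982 = 2308.
Producer surplus without the control is ½ · (4900 - 12991/3) · 3418 = 2920681/3.
With the ceiling, producers sell 2308 units at 4715, so PS = ½ · (4715 - 12991/3) · 2308 = 1331716/3.
Change in producer surplus = 1331716/3 - 2920681/3 = -529655.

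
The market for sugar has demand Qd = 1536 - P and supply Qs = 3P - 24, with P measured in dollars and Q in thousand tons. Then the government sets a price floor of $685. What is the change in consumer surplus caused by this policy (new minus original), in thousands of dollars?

Setting quantity demanded equal to quantity supplied, 1536 - P = 3P - 24, gives P* = 390 and Q* = 1146.
The floor of 685 is above the equilibrium price 390, so it binds.
At P = 685: Qd = 1536 - 685 = 851 and Qs = 3·685 - 24 = 2031.
Consumer surplus without the control is ½ · (1536 - 390) · 1146 = 656658.
With the floor, consumers buy 851 units at 685, so CS = ½ · (1536 - 685) · 851 = 362100.5.
Change in consumer surplus = 362100.5 - 656658 = -294557.5.

-294557.5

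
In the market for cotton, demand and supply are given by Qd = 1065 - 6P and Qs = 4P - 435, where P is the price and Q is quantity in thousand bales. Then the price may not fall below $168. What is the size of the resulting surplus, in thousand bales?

Without the control the market clears where 1065 - 6P = 4P - 435, i.e. P* = 150 and Q* = 165.
Because the floor (168) lies above the market-clearing price, it is binding.
At P = 168: Qd = 1065 - 6·168 = 57 and Qs = 4·168 - 435 = 237.
Surplus = Qs - Qd = 237 - 57 = 180.

180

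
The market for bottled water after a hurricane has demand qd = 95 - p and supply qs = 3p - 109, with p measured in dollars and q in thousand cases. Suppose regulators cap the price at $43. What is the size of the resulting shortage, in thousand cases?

32

Without the control the market clears where 95 - p = 3p - 109, i.e. p* = 51 and q* = 44.
Since 43 < 51, the ceiling is binding.
At p = 43: qd = 95 - 43 = 52 and qs = 3·43 - 109 = 20.
Shortage = qd - qs = 52 - 20 = 32.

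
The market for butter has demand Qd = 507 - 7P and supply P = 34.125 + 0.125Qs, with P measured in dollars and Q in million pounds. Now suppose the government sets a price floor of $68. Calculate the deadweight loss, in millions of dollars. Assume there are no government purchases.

1680

Rearranging supply gives Qs = 8P - 273. Without the control the market clears where 507 - 7P = 8P - 273, i.e. P* = 52 and Q* = 143.
Since 68 > 52, the floor is binding.
At P = 68: Qd = 507 - 7·68 = 31 and Qs = 8·68 - 273 = 271.
Quantity traded falls to 31. At Q = 31 the demand price is (507 - 31)/7 = 68 and the supply price is (273 + 31)/8 = 38.
Deadweight loss = ½ · (68 - 38) · (143 - 31) = ½ · 30 · 112 = 1680.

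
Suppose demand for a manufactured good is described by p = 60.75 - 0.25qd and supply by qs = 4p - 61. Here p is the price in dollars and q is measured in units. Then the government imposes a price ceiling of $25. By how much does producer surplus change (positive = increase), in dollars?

Rearranging demand gives qd = 243 - 4p. Without the control the market clears where 243 - 4p = 4p - 61, i.e. p* = 38 and q* = 91.
Since 25 < 38, the ceiling is binding.
At p = 25: qd = 243 - 4·25 = 143 and qs = 4·25 - 61 = 39.
Producer surplus without the control is ½ · (38 - 15.25) · 91 = 1035.125.
With the ceiling, producers sell 39 units at 25, so PS = ½ · (25 - 15.25) · 39 = 190.125.
Change in producer surplus = 190.125 - 1035.125 = -845.

-845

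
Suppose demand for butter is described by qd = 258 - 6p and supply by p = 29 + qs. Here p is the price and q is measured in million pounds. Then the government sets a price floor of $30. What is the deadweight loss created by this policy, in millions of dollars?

Rearranging supply gives qs = p - 29. In a free market, 258 - 6p = p - 29 gives the equilibrium p* = 41, q* = 12.
The floor of 30 is below the equilibrium price 41, so it is not binding; the market clears at p* = 41, q* = 12.
Since the control does not bind, no trades are prevented and deadweight loss is zero.

0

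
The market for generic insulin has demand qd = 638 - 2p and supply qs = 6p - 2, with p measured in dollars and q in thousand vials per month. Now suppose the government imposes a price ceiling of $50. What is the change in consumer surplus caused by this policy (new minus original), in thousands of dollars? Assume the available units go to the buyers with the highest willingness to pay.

Equilibrium: 638 - 2p = 6p - 2, so 640 = 8p and p* = 80, q* = 478.
Since 50 < 80, the ceiling is binding.
At p = 50: qd = 638 - 2·50 = 538 and qs = 6·50 - 2 = 298.
Consumer surplus without the control is ½ · (319 - 80) · 478 = 57121.
With the ceiling, 298 units are sold at 50 (assume they go to the highest-value buyers). The demand price at q = 298 is 170, so CS = ½ · [(319 - 50) + (170 - 50)] · 298 = 57961.
Change in consumer surplus = 57961 - 57121 = 840.

840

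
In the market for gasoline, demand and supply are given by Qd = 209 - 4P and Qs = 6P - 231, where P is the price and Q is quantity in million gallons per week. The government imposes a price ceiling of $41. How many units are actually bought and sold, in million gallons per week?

15

In a free market, 209 - 4P = 6P - 231 gives the equilibrium P* = 44, Q* = 33.
The ceiling of 41 is below the equilibrium price 44, so it binds.
At P = 41: Qd = 209 - 4·41 = 45 and Qs = 6·41 - 231 = 15.
The quantity actually transacted is the short side, supply: 15.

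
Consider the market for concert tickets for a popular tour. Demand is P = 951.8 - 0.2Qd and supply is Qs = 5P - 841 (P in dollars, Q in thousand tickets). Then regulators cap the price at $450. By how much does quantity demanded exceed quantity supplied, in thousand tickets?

Rearranging demand gives Qd = 4759 - 5P. Without the control the market clears where 4759 - 5P = 5P - 841, i.e. P* = 560 and Q* = 1959.
Since 450 < 560, the ceiling is binding.
At P = 450: Qd = 4759 - 5·450 = 2509 and Qs = 5·450 - 841 = 1409.
Shortage = Qd - Qs = 2509 - 1409 = 1100.

1100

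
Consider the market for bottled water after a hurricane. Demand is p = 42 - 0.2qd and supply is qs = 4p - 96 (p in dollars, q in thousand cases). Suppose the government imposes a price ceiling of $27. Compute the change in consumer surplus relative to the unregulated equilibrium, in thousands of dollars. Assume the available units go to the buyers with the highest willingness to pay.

5.6

Rearranging demand gives qd = 210 - 5p. Setting quantity demanded equal to quantity supplied, 210 - 5p = 4p - 96, gives p* = 34 and q* = 40.
The ceiling of 27 is below the equilibrium price 34, so it binds.
At p = 27: qd = 210 - 5·27 = 75 and qs = 4·27 - 96 = 12.
Consumer surplus without the control is ½ · (42 - 34) · 40 = 160.
With the ceiling, 12 units are sold at 27 (assume they go to the highest-value buyers). The demand price at q = 12 is 39.6, so CS = ½ · [(42 - 27) + (39.6 - 27)] · 12 = 165.6.
Change in consumer surplus = 165.6 - 160 = 5.6.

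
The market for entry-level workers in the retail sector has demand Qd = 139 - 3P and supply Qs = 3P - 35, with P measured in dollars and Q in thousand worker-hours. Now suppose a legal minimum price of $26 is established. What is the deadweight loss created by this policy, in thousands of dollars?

Without the control the market clears where 139 - 3P = 3P - 35, i.e. P* = 29 and Q* = 52.
Since 26 is below P* = 29, the floor does not bind and the free-market outcome prevails.
Since the control does not bind, no trades are prevented and deadweight loss is zero.

0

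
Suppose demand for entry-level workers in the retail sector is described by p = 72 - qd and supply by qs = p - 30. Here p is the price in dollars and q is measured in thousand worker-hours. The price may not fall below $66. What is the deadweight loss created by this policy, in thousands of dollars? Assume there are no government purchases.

Rearranging demand gives qd = 72 - p. Setting quantity demanded equal to quantity supplied, 72 - p = p - 30, gives p* = 51 and q* = 21.
The floor of 66 is above the equilibrium price 51, so it binds.
At p = 66: qd = 72 - 66 = 6 and qs = 66 - 30 = 36.
Quantity traded falls to 6. At q = 6 the demand price is 72 - 6 = 66 and the supply price is 30 + 6 = 36.
Deadweight loss = ½ · (66 - 36) · (21 - 6) = ½ · 30 · 15 = 225.

225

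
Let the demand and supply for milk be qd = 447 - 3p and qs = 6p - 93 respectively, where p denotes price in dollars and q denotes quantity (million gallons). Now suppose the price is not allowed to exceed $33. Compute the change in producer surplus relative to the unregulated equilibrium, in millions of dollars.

-5022

Equilibrium: 447 - 3p = 6p - 93, so 540 = 9p and p* = 60, q* = 267.
Because the ceiling (33) lies below the market-clearing price, it is binding.
At p = 33: qd = 447 - 3·33 = 348 and qs = 6·33 - 93 = 105.
Producer surplus without the control is ½ · (60 - 15.5) · 267 = 5940.75.
With the ceiling, producers sell 105 units at 33, so PS = ½ · (33 - 15.5) · 105 = 918.75.
Change in producer surplus = 918.75 - 5940.75 = -5022.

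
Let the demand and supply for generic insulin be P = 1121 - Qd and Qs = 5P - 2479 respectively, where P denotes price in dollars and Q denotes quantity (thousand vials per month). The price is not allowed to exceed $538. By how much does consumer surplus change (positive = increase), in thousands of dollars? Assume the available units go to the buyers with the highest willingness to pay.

Rearranging demand gives Qd = 1121 - P. Equilibrium: 1121 - P = 5P - 2479, so 3600 = 6P and P* = 600, Q* = 521.
Since 538 < 600, the ceiling is binding.
At P = 538: Qd = 1121 - 538 = 583 and Qs = 5·538 - 2479 = 211.
Consumer surplus without the control is ½ · (1121 - 600) · 521 = 135720.5.
With the ceiling, 211 units are sold at 538 (assume they go to the highest-value buyers). The demand price at Q = 211 is 910, so CS = ½ · [(1121 - 538) + (910 - 538)] · 211 = 100752.5.
Change in consumer surplus = 100752.5 - 135720.5 = -34968.

-34968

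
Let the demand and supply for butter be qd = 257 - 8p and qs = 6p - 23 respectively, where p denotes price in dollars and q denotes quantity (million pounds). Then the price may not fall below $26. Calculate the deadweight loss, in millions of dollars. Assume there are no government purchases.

336

In a free market, 257 - 8p = 6p - 23 gives the equilibrium p* = 20, q* = 97.
The floor of 26 is above the equilibrium price 20, so it binds.
At p = 26: qd = 257 - 8·26 = 49 and qs = 6·26 - 23 = 133.
Quantity traded falls to 49. At q = 49 the demand price is (257 - 49)/8 = 26 and the supply price is (23 + 49)/6 = 12.
Deadweight loss = ½ · (26 - 12) · (97 - 49) = ½ · 14 · 48 = 336.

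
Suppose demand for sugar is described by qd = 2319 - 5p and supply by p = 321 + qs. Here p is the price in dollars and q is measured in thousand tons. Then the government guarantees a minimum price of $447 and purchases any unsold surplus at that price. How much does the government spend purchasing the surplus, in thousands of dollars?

18774

Rearranging supply gives qs = p - 321. In a free market, 2319 - 5p = p - 321 gives the equilibrium p* = 440, q* = 119.
Because the floor (447) lies above the market-clearing price, it is binding.
At p = 447: qd = 2319 - 5·447 = 84 and qs = 447 - 321 = 126.
Surplus = qs - qd = 42.
Government expenditure = surplus × support price = 42 × 447 = 18774.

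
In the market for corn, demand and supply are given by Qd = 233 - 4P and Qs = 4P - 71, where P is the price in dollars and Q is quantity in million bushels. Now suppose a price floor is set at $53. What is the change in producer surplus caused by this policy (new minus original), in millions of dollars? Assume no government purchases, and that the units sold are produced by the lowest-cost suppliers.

Equilibrium: 233 - 4P = 4P - 71, so 304 = 8P and P* = 38, Q* = 81.
Because the floor (53) lies above the market-clearing price, it is binding.
At P = 53: Qd = 233 - 4·53 = 21 and Qs = 4·53 - 71 = 141.
Producer surplus without the control is ½ · (38 - 17.75) · 81 = 820.125.
With the floor, 21 units are sold at 53. The supply price at Q = 21 is 23, so PS = ½ · [(53 - 17.75) + (53 - 23)] · 21 = 685.125.
Change in producer surplus = 685.125 - 820.125 = -135.

-135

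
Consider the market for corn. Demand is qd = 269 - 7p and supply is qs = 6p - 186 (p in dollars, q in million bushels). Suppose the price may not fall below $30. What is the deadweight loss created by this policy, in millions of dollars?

0

Equilibrium: 269 - 7p = 6p - 186, so 455 = 13p and p* = 35, q* = 24.
The floor of 30 is below the equilibrium price 35, so it is not binding; the market clears at p* = 35, q* = 24.
Since the control does not bind, no trades are prevented and deadweight loss is zero.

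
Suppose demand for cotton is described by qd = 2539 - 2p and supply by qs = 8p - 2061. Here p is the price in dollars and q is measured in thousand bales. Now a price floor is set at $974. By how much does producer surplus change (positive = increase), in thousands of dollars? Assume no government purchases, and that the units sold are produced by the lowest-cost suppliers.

237725

Without the control the market clears where 2539 - 2p = 8p - 2061, i.e. p* = 460 and q* = 1619.
Since 974 > 460, the floor is binding.
At p = 974: qd = 2539 - 2·974 = 591 and qs = 8·974 - 2061 = 5731.
Producer surplus without the control is ½ · (460 - 257.625) · 1619 = 163822.5625.
With the floor, 591 units are sold at 974. The supply price at q = 591 is 331.5, so PS = ½ · [(974 - 257.625) + (974 - 331.5)] · 591 = 401547.5625.
Change in producer surplus = 401547.5625 - 163822.5625 = 237725.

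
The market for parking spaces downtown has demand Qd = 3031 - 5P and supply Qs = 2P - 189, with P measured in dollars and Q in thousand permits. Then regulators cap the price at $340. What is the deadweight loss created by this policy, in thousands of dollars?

Equilibrium: 3031 - 5P = 2P - 189, so 3220 = 7P and P* = 460, Q* = 731.
Because the ceiling (340) lies below the market-clearing price, it is binding.
At P = 340: Qd = 3031 - 5·340 = 1331 and Qs = 2·340 - 189 = 491.
Quantity traded falls to 491. At Q = 491 the demand price is (3031 - 491)/5 = 508 and the supply price is (189 + 491)/2 = 340.
Deadweight loss = ½ · (508 - 340) · (731 - 491) = ½ · 168 · 240 = 20160.

20160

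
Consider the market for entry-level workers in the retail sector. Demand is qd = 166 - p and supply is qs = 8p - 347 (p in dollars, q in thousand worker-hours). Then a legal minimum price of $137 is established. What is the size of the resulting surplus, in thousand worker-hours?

720

In a free market, 166 - p = 8p - 347 gives the equilibrium p* = 57, q* = 109.
The floor of 137 is above the equilibrium price 57, so it binds.
At p = 137: qd = 166 - 137 = 29 and qs = 8·137 - 347 = 749.
Surplus = qs - qd = 749 - 29 = 720.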